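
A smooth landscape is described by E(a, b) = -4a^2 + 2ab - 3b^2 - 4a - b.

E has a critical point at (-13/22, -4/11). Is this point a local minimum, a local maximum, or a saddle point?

The Hessian of E is constant: H = [[-8, 2], [2, -6]].
det(H) = (-8)·(-6) − 2² = 44.
det(H) > 0 and tr(H) = -14 < 0, so H is negative definite and the point is a local maximum.

local maximum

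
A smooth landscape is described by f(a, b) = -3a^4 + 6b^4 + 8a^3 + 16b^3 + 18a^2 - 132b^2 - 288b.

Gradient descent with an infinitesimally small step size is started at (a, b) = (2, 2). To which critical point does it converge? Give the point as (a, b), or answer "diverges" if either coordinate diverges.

(0, 3)

f is separable, so gradient descent decouples: a follows -∂f/∂a, b follows -∂f/∂b.
∂f/∂a = -12a(a - 3)(a + 1); at a=2 this is 72, so a decreases.
∂f/∂b = 24(b - 3)(b + 1)(b + 4); at b=2 this is -432, so b increases.
a converges to its nearest critical value 0 (a local min of the a-part); b converges to 3. The iterate converges to (0, 3).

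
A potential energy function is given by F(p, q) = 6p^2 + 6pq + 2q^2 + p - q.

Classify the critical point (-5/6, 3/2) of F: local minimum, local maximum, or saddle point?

local minimum

The Hessian of F is constant: H = [[12, 6], [6, 4]].
det(H) = 12·4 − 6² = 12.
det(H) > 0 and tr(H) = 16 > 0, so H is positive definite and the point is a local minimum.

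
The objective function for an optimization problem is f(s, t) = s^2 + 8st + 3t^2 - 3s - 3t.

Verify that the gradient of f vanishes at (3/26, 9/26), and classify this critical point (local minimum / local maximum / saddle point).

saddle point

∇f = (2s + 8t - 3, 8s + 6t - 3); substituting (3/26, 9/26) gives ∇f = (0, 0), so (3/26, 9/26) is indeed a critical point.
The Hessian of f is constant: H = [[2, 8], [8, 6]].
det(H) = 2·6 − 8² = -52.
Since det(H) < 0, H is indefinite and the critical point is a saddle point.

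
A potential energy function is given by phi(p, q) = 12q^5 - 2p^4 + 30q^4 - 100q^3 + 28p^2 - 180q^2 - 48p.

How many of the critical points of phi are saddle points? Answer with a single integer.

6

phi separates as a function of p plus a function of q, so ∇phi=0 decouples.
∂phi/∂p = -8(p - 2)(p - 1)(p + 3) = 0 at p ∈ {-3, 1, 2}; ∂phi/∂q = 60q(q - 2)(q + 1)(q + 3) = 0 at q ∈ {-3, -1, 0, 2}.
The Hessian is diagonal: diag(phi_pp, phi_qq). Second derivatives: phi_pp(-3)=-160, phi_pp(1)=32, phi_pp(2)=-40; phi_qq(-3)=-1800, phi_qq(-1)=360, phi_qq(0)=-360, phi_qq(2)=1800.
Saddle points occur where the two diagonal entries have opposite signs: (-3, -1), (-3, 2), (1, -3), (1, 0), (2, -1), (2, 2). Count: 6.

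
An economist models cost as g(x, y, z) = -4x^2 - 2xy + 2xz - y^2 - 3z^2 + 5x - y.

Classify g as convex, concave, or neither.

g is quadratic, so its Hessian is the constant matrix H = [[-8, -2, 2], [-2, -2, 0], [2, 0, -6]].
Leading principal minors: -8, 12, -64.
Signs alternate −, +, − ⇒ H ≺ 0 ⇒ concave.

concave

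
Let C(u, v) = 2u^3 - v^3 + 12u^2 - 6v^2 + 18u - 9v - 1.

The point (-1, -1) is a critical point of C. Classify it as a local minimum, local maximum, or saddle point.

The mixed partial ∂²C/∂u∂v is 0, so the Hessian at any point is diag(C_uu, C_vv) = diag(12(u + 2), -6(v + 2)).
At (-1, -1): H = diag(12, -6).
The eigenvalues have opposite signs, so H is indefinite: a saddle point.

saddle point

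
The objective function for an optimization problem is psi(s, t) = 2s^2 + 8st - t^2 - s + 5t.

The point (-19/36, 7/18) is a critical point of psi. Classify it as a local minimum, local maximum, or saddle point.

saddle point

The Hessian of psi is constant: H = [[4, 8], [8, -2]].
det(H) = 4·(-2) − 8² = -72.
Since det(H) < 0, H is indefinite and the critical point is a saddle point.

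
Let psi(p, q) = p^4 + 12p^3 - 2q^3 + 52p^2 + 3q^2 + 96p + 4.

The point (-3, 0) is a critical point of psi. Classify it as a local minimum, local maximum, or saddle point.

saddle point

The mixed partial ∂²psi/∂p∂q is 0, so the Hessian at any point is diag(psi_pp, psi_qq) = diag(4(3p^2 + 18p + 26), 6(-2q + 1)).
At (-3, 0): H = diag(-4, 6).
The eigenvalues have opposite signs, so H is indefinite: a saddle point.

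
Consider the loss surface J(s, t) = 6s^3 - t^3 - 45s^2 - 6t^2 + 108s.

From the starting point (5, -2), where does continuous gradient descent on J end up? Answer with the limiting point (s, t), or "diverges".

(3, -4)

J is separable, so gradient descent decouples: s follows -∂J/∂s, t follows -∂J/∂t.
∂J/∂s = 18(s - 3)(s - 2); at s=5 this is 108, so s decreases.
∂J/∂t = -3t(t + 4); at t=-2 this is 12, so t decreases.
s converges to its nearest critical value 3 (a local min of the s-part); t converges to -4. The iterate converges to (3, -4).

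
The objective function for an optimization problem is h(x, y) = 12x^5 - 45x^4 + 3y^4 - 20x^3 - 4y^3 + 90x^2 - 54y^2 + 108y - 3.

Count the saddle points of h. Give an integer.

h separates as a function of x plus a function of y, so ∇h=0 decouples.
∂h/∂x = 60x(x - 3)(x - 1)(x + 1) = 0 at x ∈ {-1, 0, 1, 3}; ∂h/∂y = 12(y - 3)(y - 1)(y + 3) = 0 at y ∈ {-3, 1, 3}.
The Hessian is diagonal: diag(h_xx, h_yy). Second derivatives: h_xx(-1)=-480, h_xx(0)=180, h_xx(1)=-240, h_xx(3)=1440; h_yy(-3)=288, h_yy(1)=-96, h_yy(3)=144.
Saddle points occur where the two diagonal entries have opposite signs: (-1, -3), (-1, 3), (0, 1), (1, -3), (1, 3), (3, 1). Count: 6.

6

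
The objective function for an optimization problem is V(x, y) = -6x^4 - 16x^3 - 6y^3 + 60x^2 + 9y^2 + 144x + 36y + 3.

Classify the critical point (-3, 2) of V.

The mixed partial ∂²V/∂x∂y is 0, so the Hessian at any point is diag(V_xx, V_yy) = diag(24(-3x^2 - 4x + 5), 18(-2y + 1)).
At (-3, 2): H = diag(-240, -54).
Both eigenvalues are negative, so H is negative definite: a local maximum.

local maximum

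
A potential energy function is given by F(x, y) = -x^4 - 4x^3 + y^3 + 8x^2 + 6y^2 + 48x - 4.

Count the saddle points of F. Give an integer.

F separates as a function of x plus a function of y, so ∇F=0 decouples.
∂F/∂x = -4(x - 2)(x + 2)(x + 3) = 0 at x ∈ {-3, -2, 2}; ∂F/∂y = 3y(y + 4) = 0 at y ∈ {-4, 0}.
The Hessian is diagonal: diag(F_xx, F_yy). Second derivatives: F_xx(-3)=-20, F_xx(-2)=16, F_xx(2)=-80; F_yy(-4)=-12, F_yy(0)=12.
Saddle points occur where the two diagonal entries have opposite signs: (-3, 0), (-2, -4), (2, 0). Count: 3.

3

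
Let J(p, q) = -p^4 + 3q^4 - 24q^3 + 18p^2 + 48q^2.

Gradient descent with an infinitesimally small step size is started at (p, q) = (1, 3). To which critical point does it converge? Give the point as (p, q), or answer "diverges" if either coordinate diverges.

J is separable, so gradient descent decouples: p follows -∂J/∂p, q follows -∂J/∂q.
∂J/∂p = -4p(p - 3)(p + 3); at p=1 this is 32, so p decreases.
∂J/∂q = 12q(q - 4)(q - 2); at q=3 this is -36, so q increases.
p converges to its nearest critical value 0 (a local min of the p-part); q converges to 4. The iterate converges to (0, 4).

(0, 4)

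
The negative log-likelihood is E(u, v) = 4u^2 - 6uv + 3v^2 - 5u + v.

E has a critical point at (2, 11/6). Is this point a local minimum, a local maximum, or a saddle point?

local minimum

The Hessian of E is constant: H = [[8, -6], [-6, 6]].
det(H) = 8·6 − (-6)² = 12.
det(H) > 0 and tr(H) = 14 > 0, so H is positive definite and the point is a local minimum.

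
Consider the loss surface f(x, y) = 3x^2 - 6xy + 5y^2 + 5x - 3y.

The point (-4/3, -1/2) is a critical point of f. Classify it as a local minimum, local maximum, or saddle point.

The Hessian of f is constant: H = [[6, -6], [-6, 10]].
det(H) = 6·10 − (-6)² = 24.
det(H) > 0 and tr(H) = 16 > 0, so H is positive definite and the point is a local minimum.

local minimum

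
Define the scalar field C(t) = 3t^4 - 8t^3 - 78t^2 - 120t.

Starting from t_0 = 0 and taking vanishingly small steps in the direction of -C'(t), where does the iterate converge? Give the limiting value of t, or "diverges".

5

C'(t) = 12(t - 5)(t + 1)(t + 2), so C'(0) = -120.
Gradient descent moves in the -C' direction, i.e. t is increasing.
The nearest critical point in that direction is t = 5, where C'' = 504 > 0 (a local minimum). The iterate converges there.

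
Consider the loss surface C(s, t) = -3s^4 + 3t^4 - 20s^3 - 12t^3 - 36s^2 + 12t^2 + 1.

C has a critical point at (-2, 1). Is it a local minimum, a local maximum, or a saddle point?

saddle point

The mixed partial ∂²C/∂s∂t is 0, so the Hessian at any point is diag(C_ss, C_tt) = diag(-12(3s^2 + 10s + 6), 12(3t^2 - 6t + 2)).
At (-2, 1): H = diag(24, -12).
The eigenvalues have opposite signs, so H is indefinite: a saddle point.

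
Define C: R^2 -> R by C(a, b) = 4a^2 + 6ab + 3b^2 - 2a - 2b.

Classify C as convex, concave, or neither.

convex

C is quadratic, so its Hessian is the constant matrix H = [[8, 6], [6, 6]].
det(H) = 12, tr(H) = 14.
det(H) > 0 and tr(H) > 0, so H is positive definite everywhere: convex.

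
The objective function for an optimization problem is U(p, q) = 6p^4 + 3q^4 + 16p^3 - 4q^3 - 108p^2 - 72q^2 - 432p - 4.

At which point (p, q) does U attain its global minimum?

(3, 4)

U(p,q) separates as A(p) + B(q) − 4, so its minimum is min A + min B − 4.
A'(p) = 24(p - 3)(p + 2)(p + 3) vanishes at p ∈ {-3, -2, 3}; B'(q) = 12q(q - 4)(q + 3) vanishes at q ∈ {-3, 0, 4}.
Local minima of A (where A''>0): A(-3)=378, A(3)=-1350. Local minima of B: B(-3)=-297, B(4)=-640.
So the global minimum of U is A(3) + B(4) − 4 = -1350 − 640 − 4 = -1994, attained at (3, 4).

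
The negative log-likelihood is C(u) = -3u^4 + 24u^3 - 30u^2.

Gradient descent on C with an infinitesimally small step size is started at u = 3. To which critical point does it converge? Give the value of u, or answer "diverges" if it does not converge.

1

C'(u) = -12u(u - 5)(u - 1), so C'(3) = 144.
Gradient descent moves in the -C' direction, i.e. u is decreasing.
The nearest critical point in that direction is u = 1, where C'' = 48 > 0 (a local minimum). The iterate converges there.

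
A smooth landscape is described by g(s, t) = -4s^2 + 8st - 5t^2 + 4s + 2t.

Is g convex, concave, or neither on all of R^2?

g is quadratic, so its Hessian is the constant matrix H = [[-8, 8], [8, -10]].
det(H) = 16, tr(H) = -18.
det(H) > 0 and tr(H) < 0, so H is negative definite everywhere: concave.

concave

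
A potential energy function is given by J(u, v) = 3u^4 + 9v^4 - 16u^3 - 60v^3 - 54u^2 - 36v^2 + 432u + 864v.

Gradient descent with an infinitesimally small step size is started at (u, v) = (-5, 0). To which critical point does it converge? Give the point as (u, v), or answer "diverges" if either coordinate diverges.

J is separable, so gradient descent decouples: u follows -∂J/∂u, v follows -∂J/∂v.
∂J/∂u = 12(u - 4)(u - 3)(u + 3); at u=-5 this is -1728, so u increases.
∂J/∂v = 36(v - 4)(v - 3)(v + 2); at v=0 this is 864, so v decreases.
u converges to its nearest critical value -3 (a local min of the u-part); v converges to -2. The iterate converges to (-3, -2).

(-3, -2)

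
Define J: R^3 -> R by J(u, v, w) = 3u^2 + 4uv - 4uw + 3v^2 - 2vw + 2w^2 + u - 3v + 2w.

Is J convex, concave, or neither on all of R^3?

J is quadratic, so its Hessian is the constant matrix H = [[6, 4, -4], [4, 6, -2], [-4, -2, 4]].
Leading principal minors: 6, 20, 24.
All positive ⇒ H ≻ 0 ⇒ convex.

convex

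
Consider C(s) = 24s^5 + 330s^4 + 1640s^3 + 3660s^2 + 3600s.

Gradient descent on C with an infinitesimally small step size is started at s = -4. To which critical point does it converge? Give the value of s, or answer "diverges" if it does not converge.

C'(s) = 120(s + 1)(s + 2)(s + 3)(s + 5), so C'(-4) = -720.
Gradient descent moves in the -C' direction, i.e. s is increasing.
The nearest critical point in that direction is s = -3, where C'' = 480 > 0 (a local minimum). The iterate converges there.

-3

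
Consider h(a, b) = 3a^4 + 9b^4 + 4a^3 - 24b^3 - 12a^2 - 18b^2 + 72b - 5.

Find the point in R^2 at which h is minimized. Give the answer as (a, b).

h(a,b) separates as P(a) + Q(b) − 5, so its minimum is min P + min Q − 5.
P'(a) = 12a(a - 1)(a + 2) vanishes at a ∈ {-2, 0, 1}; Q'(b) = 36(b - 2)(b - 1)(b + 1) vanishes at b ∈ {-1, 1, 2}.
Local minima of P (where P''>0): P(-2)=-32, P(1)=-5. Local minima of Q: Q(-1)=-57, Q(2)=24.
So the global minimum of h is P(-2) + Q(-1) − 5 = -32 − 57 − 5 = -94, attained at (-2, -1).

(-2, -1)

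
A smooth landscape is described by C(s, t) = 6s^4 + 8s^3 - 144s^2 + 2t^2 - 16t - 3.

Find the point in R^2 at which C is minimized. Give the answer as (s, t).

C(s,t) separates as P(s) + Q(t) − 3, so its minimum is min P + min Q − 3.
P'(s) = 24s(s - 3)(s + 4) vanishes at s ∈ {-4, 0, 3}; Q'(t) = 4(t - 4) vanishes at t ∈ {4}.
Local minima of P (where P''>0): P(-4)=-1280, P(3)=-594. Local minima of Q: Q(4)=-32.
So the global minimum of C is P(-4) + Q(4) − 3 = -1280 − 32 − 3 = -1315, attained at (-4, 4).

(-4, 4)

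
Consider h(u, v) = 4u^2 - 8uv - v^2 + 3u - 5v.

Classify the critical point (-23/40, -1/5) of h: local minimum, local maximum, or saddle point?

saddle point

The Hessian of h is constant: H = [[8, -8], [-8, -2]].
det(H) = 8·(-2) − (-8)² = -80.
Since det(H) < 0, H is indefinite and the critical point is a saddle point.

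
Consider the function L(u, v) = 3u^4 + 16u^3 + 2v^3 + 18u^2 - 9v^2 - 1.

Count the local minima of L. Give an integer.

2

L separates as a function of u plus a function of v, so ∇L=0 decouples.
∂L/∂u = 12u(u + 1)(u + 3) = 0 at u ∈ {-3, -1, 0}; ∂L/∂v = 6v(v - 3) = 0 at v ∈ {0, 3}.
The Hessian is diagonal: diag(L_uu, L_vv). Second derivatives: L_uu(-3)=72, L_uu(-1)=-24, L_uu(0)=36; L_vv(0)=-18, L_vv(3)=18.
Local minima occur where both diagonal entries positive: (-3, 3), (0, 3). Count: 2.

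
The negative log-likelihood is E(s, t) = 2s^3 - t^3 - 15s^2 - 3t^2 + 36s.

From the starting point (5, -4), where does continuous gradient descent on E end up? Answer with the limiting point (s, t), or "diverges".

E is separable, so gradient descent decouples: s follows -∂E/∂s, t follows -∂E/∂t.
∂E/∂s = 6(s - 3)(s - 2); at s=5 this is 36, so s decreases.
∂E/∂t = -3t(t + 2); at t=-4 this is -24, so t increases.
s converges to its nearest critical value 3 (a local min of the s-part); t converges to -2. The iterate converges to (3, -2).

(3, -2)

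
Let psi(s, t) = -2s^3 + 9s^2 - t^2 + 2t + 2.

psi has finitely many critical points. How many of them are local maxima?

psi separates as a function of s plus a function of t, so ∇psi=0 decouples.
∂psi/∂s = -6s(s - 3) = 0 at s ∈ {0, 3}; ∂psi/∂t = -2(t - 1) = 0 at t ∈ {1}.
The Hessian is diagonal: diag(psi_ss, psi_tt). Second derivatives: psi_ss(0)=18, psi_ss(3)=-18; psi_tt(1)=-2.
Local maxima occur where both diagonal entries negative: (3, 1). Count: 1.

1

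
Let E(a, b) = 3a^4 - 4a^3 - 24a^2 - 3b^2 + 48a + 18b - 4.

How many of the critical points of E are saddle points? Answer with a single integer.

2

E separates as a function of a plus a function of b, so ∇E=0 decouples.
∂E/∂a = 12(a - 2)(a - 1)(a + 2) = 0 at a ∈ {-2, 1, 2}; ∂E/∂b = -6(b - 3) = 0 at b ∈ {3}.
The Hessian is diagonal: diag(E_aa, E_bb). Second derivatives: E_aa(-2)=144, E_aa(1)=-36, E_aa(2)=48; E_bb(3)=-6.
Saddle points occur where the two diagonal entries have opposite signs: (-2, 3), (2, 3). Count: 2.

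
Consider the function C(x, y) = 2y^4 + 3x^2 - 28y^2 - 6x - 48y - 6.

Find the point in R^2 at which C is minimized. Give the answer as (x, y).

C(x,y) separates as P(x) + Q(y) − 6, so its minimum is min P + min Q − 6.
P'(x) = 6x - 6 vanishes at x ∈ {1}; Q'(y) = 8(y - 3)(y + 1)(y + 2) vanishes at y ∈ {-2, -1, 3}.
Local minima of P (where P''>0): P(1)=-3. Local minima of Q: Q(-2)=16, Q(3)=-234.
So the global minimum of C is P(1) + Q(3) − 6 = -3 − 234 − 6 = -243, attained at (1, 3).

(1, 3)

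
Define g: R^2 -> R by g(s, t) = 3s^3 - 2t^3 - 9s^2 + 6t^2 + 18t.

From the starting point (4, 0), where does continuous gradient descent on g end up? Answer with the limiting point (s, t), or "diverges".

(2, -1)

g is separable, so gradient descent decouples: s follows -∂g/∂s, t follows -∂g/∂t.
∂g/∂s = 9s(s - 2); at s=4 this is 72, so s decreases.
∂g/∂t = -6(t - 3)(t + 1); at t=0 this is 18, so t decreases.
s converges to its nearest critical value 2 (a local min of the s-part); t converges to -1. The iterate converges to (2, -1).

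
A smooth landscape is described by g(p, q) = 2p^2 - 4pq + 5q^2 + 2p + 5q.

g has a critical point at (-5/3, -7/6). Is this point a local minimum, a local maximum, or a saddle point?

local minimum

The Hessian of g is constant: H = [[4, -4], [-4, 10]].
det(H) = 4·10 − (-4)² = 24.
det(H) > 0 and tr(H) = 14 > 0, so H is positive definite and the point is a local minimum.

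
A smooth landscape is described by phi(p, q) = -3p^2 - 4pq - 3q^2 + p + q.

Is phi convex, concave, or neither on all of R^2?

phi is quadratic, so its Hessian is the constant matrix H = [[-6, -4], [-4, -6]].
det(H) = 20, tr(H) = -12.
det(H) > 0 and tr(H) < 0, so H is negative definite everywhere: concave.

concave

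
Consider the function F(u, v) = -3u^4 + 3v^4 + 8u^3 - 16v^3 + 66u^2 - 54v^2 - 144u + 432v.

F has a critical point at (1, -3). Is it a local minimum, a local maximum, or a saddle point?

local minimum

The mixed partial ∂²F/∂u∂v is 0, so the Hessian at any point is diag(F_uu, F_vv) = diag(12(-3u^2 + 4u + 11), 12(3v^2 - 8v - 9)).
At (1, -3): H = diag(144, 504).
Both eigenvalues are positive, so H is positive definite: a local minimum.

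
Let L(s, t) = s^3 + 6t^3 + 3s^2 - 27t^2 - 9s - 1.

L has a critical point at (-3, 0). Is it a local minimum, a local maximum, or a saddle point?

The mixed partial ∂²L/∂s∂t is 0, so the Hessian at any point is diag(L_ss, L_tt) = diag(6(s + 1), 18(2t - 3)).
At (-3, 0): H = diag(-12, -54).
Both eigenvalues are negative, so H is negative definite: a local maximum.

local maximum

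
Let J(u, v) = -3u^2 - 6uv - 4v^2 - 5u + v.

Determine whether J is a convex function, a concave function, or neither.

J is quadratic, so its Hessian is the constant matrix H = [[-6, -6], [-6, -8]].
det(H) = 12, tr(H) = -14.
det(H) > 0 and tr(H) < 0, so H is negative definite everywhere: concave.

concave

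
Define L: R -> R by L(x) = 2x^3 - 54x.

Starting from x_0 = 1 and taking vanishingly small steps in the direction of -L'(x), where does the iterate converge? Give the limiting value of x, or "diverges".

3

L'(x) = 6(x - 3)(x + 3), so L'(1) = -48.
Gradient descent moves in the -L' direction, i.e. x is increasing.
The nearest critical point in that direction is x = 3, where L'' = 36 > 0 (a local minimum). The iterate converges there.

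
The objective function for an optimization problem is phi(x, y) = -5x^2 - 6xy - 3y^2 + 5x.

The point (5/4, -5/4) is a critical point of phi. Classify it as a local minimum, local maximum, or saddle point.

The Hessian of phi is constant: H = [[-10, -6], [-6, -6]].
det(H) = (-10)·(-6) − (-6)² = 24.
det(H) > 0 and tr(H) = -16 < 0, so H is negative definite and the point is a local maximum.

local maximum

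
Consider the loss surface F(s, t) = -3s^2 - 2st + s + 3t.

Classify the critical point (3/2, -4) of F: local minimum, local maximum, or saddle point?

saddle point

The Hessian of F is constant: H = [[-6, -2], [-2, 0]].
det(H) = (-6)·0 − (-2)² = -4.
Since det(H) < 0, H is indefinite and the critical point is a saddle point.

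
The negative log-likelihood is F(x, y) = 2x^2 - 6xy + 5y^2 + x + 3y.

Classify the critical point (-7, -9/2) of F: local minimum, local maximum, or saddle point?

The Hessian of F is constant: H = [[4, -6], [-6, 10]].
det(H) = 4·10 − (-6)² = 4.
det(H) > 0 and tr(H) = 14 > 0, so H is positive definite and the point is a local minimum.

local minimum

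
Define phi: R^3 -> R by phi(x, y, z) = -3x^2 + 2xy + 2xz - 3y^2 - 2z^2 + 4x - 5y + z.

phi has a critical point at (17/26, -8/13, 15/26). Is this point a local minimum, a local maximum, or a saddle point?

The Hessian is constant: H = [[-6, 2, 2], [2, -6, 0], [2, 0, -4]].
Leading principal minors: Δ₁ = -6, Δ₂ = 32, Δ₃ = -104.
The minors alternate sign starting negative (−, +, −), so H is negative definite: a local maximum.

local maximum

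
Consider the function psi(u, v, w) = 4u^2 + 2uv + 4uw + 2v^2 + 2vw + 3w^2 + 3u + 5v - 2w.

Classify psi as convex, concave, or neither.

psi is quadratic, so its Hessian is the constant matrix H = [[8, 2, 4], [2, 4, 2], [4, 2, 6]].
Leading principal minors: 8, 28, 104.
All positive ⇒ H ≻ 0 ⇒ convex.

convex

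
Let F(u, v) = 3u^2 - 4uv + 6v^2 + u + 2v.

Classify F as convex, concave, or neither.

convex

F is quadratic, so its Hessian is the constant matrix H = [[6, -4], [-4, 12]].
det(H) = 56, tr(H) = 18.
det(H) > 0 and tr(H) > 0, so H is positive definite everywhere: convex.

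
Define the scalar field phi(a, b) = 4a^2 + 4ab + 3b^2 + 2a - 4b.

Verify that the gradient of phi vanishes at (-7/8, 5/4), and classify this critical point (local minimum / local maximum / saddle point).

∇phi = (8a + 4b + 2, 4a + 6b - 4); substituting (-7/8, 5/4) gives ∇phi = (0, 0), so (-7/8, 5/4) is indeed a critical point.
The Hessian of phi is constant: H = [[8, 4], [4, 6]].
det(H) = 8·6 − 4² = 32.
det(H) > 0 and tr(H) = 14 > 0, so H is positive definite and the point is a local minimum.

local minimum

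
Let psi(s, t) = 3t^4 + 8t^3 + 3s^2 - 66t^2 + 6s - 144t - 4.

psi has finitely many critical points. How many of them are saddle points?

1

psi separates as a function of s plus a function of t, so ∇psi=0 decouples.
∂psi/∂s = 6(s + 1) = 0 at s ∈ {-1}; ∂psi/∂t = 12(t - 3)(t + 1)(t + 4) = 0 at t ∈ {-4, -1, 3}.
The Hessian is diagonal: diag(psi_ss, psi_tt). Second derivatives: psi_ss(-1)=6; psi_tt(-4)=252, psi_tt(-1)=-144, psi_tt(3)=336.
Saddle points occur where the two diagonal entries have opposite signs: (-1, -1). Count: 1.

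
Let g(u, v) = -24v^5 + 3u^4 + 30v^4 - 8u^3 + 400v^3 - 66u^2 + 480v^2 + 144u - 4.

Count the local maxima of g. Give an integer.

2

g separates as a function of u plus a function of v, so ∇g=0 decouples.
∂g/∂u = 12(u - 4)(u - 1)(u + 3) = 0 at u ∈ {-3, 1, 4}; ∂g/∂v = -120v(v - 4)(v + 1)(v + 2) = 0 at v ∈ {-2, -1, 0, 4}.
The Hessian is diagonal: diag(g_uu, g_vv). Second derivatives: g_uu(-3)=336, g_uu(1)=-144, g_uu(4)=252; g_vv(-2)=1440, g_vv(-1)=-600, g_vv(0)=960, g_vv(4)=-14400.
Local maxima occur where both diagonal entries negative: (1, -1), (1, 4). Count: 2.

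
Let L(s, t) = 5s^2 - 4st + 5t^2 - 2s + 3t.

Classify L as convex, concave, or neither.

convex

L is quadratic, so its Hessian is the constant matrix H = [[10, -4], [-4, 10]].
det(H) = 84, tr(H) = 20.
det(H) > 0 and tr(H) > 0, so H is positive definite everywhere: convex.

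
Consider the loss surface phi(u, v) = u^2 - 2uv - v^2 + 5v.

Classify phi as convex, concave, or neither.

neither

phi is quadratic, so its Hessian is the constant matrix H = [[2, -2], [-2, -2]].
det(H) = -8, tr(H) = 0.
det(H) < 0, so H is indefinite: neither convex nor concave.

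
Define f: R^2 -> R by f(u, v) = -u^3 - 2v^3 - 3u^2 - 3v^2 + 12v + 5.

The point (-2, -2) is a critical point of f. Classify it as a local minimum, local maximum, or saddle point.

The mixed partial ∂²f/∂u∂v is 0, so the Hessian at any point is diag(f_uu, f_vv) = diag(-6(u + 1), -6(2v + 1)).
At (-2, -2): H = diag(6, 18).
Both eigenvalues are positive, so H is positive definite: a local minimum.

local minimum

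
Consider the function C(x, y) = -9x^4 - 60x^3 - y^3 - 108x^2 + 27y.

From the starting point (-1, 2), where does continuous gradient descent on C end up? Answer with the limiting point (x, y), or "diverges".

(-2, -3)

C is separable, so gradient descent decouples: x follows -∂C/∂x, y follows -∂C/∂y.
∂C/∂x = -36x(x + 2)(x + 3); at x=-1 this is 72, so x decreases.
∂C/∂y = -3(y - 3)(y + 3); at y=2 this is 15, so y decreases.
x converges to its nearest critical value -2 (a local min of the x-part); y converges to -3. The iterate converges to (-2, -3).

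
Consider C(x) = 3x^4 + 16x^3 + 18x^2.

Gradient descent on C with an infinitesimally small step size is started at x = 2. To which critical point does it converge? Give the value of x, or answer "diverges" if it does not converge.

C'(x) = 12x(x + 1)(x + 3), so C'(2) = 360.
Gradient descent moves in the -C' direction, i.e. x is decreasing.
The nearest critical point in that direction is x = 0, where C'' = 36 > 0 (a local minimum). The iterate converges there.

0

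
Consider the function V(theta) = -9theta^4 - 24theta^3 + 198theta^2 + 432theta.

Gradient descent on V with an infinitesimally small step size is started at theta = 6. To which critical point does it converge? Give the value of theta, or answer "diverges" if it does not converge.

V'(theta) = -36(theta - 3)(theta + 1)(theta + 4), so V'(6) = -7560.
Gradient descent moves in the -V' direction, i.e. theta is increasing.
There is no critical point above theta=6, and V' keeps the same sign, so the iterate runs off to +∞.

diverges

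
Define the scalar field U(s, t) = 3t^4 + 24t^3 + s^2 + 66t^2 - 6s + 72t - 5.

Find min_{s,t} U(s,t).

U(s,t) separates as P(s) + Q(t) − 5, so its minimum is min P + min Q − 5.
P'(s) = 2s - 6 vanishes at s ∈ {3}; Q'(t) = 12(t + 1)(t + 2)(t + 3) vanishes at t ∈ {-3, -2, -1}.
Local minima of P (where P''>0): P(3)=-9. Local minima of Q: Q(-3)=-27, Q(-1)=-27.
So the global minimum of U is P(3) + Q(-3) − 5 = -9 − 27 − 5 = -41, attained at (3, -3).

-41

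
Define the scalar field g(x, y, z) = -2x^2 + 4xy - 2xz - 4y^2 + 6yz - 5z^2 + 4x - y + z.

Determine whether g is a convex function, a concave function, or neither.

g is quadratic, so its Hessian is the constant matrix H = [[-4, 4, -2], [4, -8, 6], [-2, 6, -10]].
Leading principal minors: -4, 16, -80.
Signs alternate −, +, − ⇒ H ≺ 0 ⇒ concave.

concave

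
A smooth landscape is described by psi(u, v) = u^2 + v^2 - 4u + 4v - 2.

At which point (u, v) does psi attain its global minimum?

(2, -2)

psi(u,v) separates as P(u) + Q(v) − 2, so its minimum is min P + min Q − 2.
P'(u) = 2u - 4 vanishes at u ∈ {2}; Q'(v) = 2v + 4 vanishes at v ∈ {-2}.
Local minima of P (where P''>0): P(2)=-4. Local minima of Q: Q(-2)=-4.
So the global minimum of psi is P(2) + Q(-2) − 2 = -4 − 4 − 2 = -10, attained at (2, -2).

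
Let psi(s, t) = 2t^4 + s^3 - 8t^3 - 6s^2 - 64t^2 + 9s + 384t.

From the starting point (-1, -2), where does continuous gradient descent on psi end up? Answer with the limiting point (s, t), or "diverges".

diverges

psi is separable, so gradient descent decouples: s follows -∂psi/∂s, t follows -∂psi/∂t.
∂psi/∂s = 3(s - 3)(s - 1); at s=-1 this is 24, so s decreases.
∂psi/∂t = 8(t - 4)(t - 3)(t + 4); at t=-2 this is 480, so t decreases.
The s-coordinate has no critical point in that direction and runs off to infinity.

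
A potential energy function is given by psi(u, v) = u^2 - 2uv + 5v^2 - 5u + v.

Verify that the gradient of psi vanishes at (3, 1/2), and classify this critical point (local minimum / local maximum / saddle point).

∇psi = (2u - 2v - 5, -2u + 10v + 1); substituting (3, 1/2) gives ∇psi = (0, 0), so (3, 1/2) is indeed a critical point.
The Hessian of psi is constant: H = [[2, -2], [-2, 10]].
det(H) = 2·10 − (-2)² = 16.
det(H) > 0 and tr(H) = 12 > 0, so H is positive definite and the point is a local minimum.

local minimum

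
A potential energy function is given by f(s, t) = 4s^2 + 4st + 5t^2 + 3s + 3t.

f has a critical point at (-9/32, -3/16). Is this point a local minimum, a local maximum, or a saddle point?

The Hessian of f is constant: H = [[8, 4], [4, 10]].
det(H) = 8·10 − 4² = 64.
det(H) > 0 and tr(H) = 18 > 0, so H is positive definite and the point is a local minimum.

local minimum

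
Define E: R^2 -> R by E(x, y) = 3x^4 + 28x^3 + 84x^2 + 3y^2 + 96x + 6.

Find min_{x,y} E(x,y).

E(x,y) separates as P(x) + Q(y) + 6, so its minimum is min P + min Q + 6.
P'(x) = 12(x + 1)(x + 2)(x + 4) vanishes at x ∈ {-4, -2, -1}; Q'(y) = 6y vanishes at y ∈ {0}.
Local minima of P (where P''>0): P(-4)=-64, P(-1)=-37. Local minima of Q: Q(0)=0.
So the global minimum of E is P(-4) + Q(0) + 6 = -64 + 0 + 6 = -58, attained at (-4, 0).

-58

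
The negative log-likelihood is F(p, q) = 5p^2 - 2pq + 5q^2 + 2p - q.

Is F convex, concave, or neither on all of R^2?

convex

F is quadratic, so its Hessian is the constant matrix H = [[10, -2], [-2, 10]].
det(H) = 96, tr(H) = 20.
det(H) > 0 and tr(H) > 0, so H is positive definite everywhere: convex.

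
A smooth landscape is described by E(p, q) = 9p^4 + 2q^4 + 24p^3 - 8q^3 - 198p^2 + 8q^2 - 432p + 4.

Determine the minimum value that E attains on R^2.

-1697

E(p,q) separates as A(p) + B(q) + 4, so its minimum is min A + min B + 4.
A'(p) = 36(p - 3)(p + 1)(p + 4) vanishes at p ∈ {-4, -1, 3}; B'(q) = 8q(q - 2)(q - 1) vanishes at q ∈ {0, 1, 2}.
Local minima of A (where A''>0): A(-4)=-672, A(3)=-1701. Local minima of B: B(0)=0, B(2)=0.
So the global minimum of E is A(3) + B(0) + 4 = -1701 + 0 + 4 = -1697, attained at (3, 0).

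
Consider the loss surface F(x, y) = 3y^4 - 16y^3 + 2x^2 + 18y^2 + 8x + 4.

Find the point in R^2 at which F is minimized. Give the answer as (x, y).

F(x,y) separates as P(x) + Q(y) + 4, so its minimum is min P + min Q + 4.
P'(x) = 4x + 8 vanishes at x ∈ {-2}; Q'(y) = 12y(y - 3)(y - 1) vanishes at y ∈ {0, 1, 3}.
Local minima of P (where P''>0): P(-2)=-8. Local minima of Q: Q(0)=0, Q(3)=-27.
So the global minimum of F is P(-2) + Q(3) + 4 = -8 − 27 + 4 = -31, attained at (-2, 3).

(-2, 3)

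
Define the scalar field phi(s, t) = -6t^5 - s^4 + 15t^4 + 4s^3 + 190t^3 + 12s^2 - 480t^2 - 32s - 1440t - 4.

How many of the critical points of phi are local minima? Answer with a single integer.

2

phi separates as a function of s plus a function of t, so ∇phi=0 decouples.
∂phi/∂s = -4(s - 4)(s - 1)(s + 2) = 0 at s ∈ {-2, 1, 4}; ∂phi/∂t = -30(t - 4)(t - 3)(t + 1)(t + 4) = 0 at t ∈ {-4, -1, 3, 4}.
The Hessian is diagonal: diag(phi_ss, phi_tt). Second derivatives: phi_ss(-2)=-72, phi_ss(1)=36, phi_ss(4)=-72; phi_tt(-4)=5040, phi_tt(-1)=-1800, phi_tt(3)=840, phi_tt(4)=-1200.
Local minima occur where both diagonal entries positive: (1, -4), (1, 3). Count: 2.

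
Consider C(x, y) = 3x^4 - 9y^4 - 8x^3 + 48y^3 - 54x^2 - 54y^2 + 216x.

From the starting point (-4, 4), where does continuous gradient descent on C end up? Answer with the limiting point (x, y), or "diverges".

C is separable, so gradient descent decouples: x follows -∂C/∂x, y follows -∂C/∂y.
∂C/∂x = 12(x - 3)(x - 2)(x + 3); at x=-4 this is -504, so x increases.
∂C/∂y = -36y(y - 3)(y - 1); at y=4 this is -432, so y increases.
The y-coordinate has no critical point in that direction and runs off to infinity.

diverges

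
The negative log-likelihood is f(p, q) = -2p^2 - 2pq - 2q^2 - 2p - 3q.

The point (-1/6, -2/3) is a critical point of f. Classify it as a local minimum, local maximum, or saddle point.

The Hessian of f is constant: H = [[-4, -2], [-2, -4]].
det(H) = (-4)·(-4) − (-2)² = 12.
det(H) > 0 and tr(H) = -8 < 0, so H is negative definite and the point is a local maximum.

local maximum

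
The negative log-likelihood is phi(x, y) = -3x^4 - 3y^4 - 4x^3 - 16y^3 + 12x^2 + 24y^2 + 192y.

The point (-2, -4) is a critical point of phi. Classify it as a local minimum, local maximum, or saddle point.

The mixed partial ∂²phi/∂x∂y is 0, so the Hessian at any point is diag(phi_xx, phi_yy) = diag(12(-3x^2 - 2x + 2), 12(-3y^2 - 8y + 4)).
At (-2, -4): H = diag(-72, -144).
Both eigenvalues are negative, so H is negative definite: a local maximum.

local maximum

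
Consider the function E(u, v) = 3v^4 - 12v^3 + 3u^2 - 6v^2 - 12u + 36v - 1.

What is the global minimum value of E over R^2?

-40

E(u,v) separates as P(u) + Q(v) − 1, so its minimum is min P + min Q − 1.
P'(u) = 6u - 12 vanishes at u ∈ {2}; Q'(v) = 12(v - 3)(v - 1)(v + 1) vanishes at v ∈ {-1, 1, 3}.
Local minima of P (where P''>0): P(2)=-12. Local minima of Q: Q(-1)=-27, Q(3)=-27.
So the global minimum of E is P(2) + Q(-1) − 1 = -12 − 27 − 1 = -40, attained at (2, -1).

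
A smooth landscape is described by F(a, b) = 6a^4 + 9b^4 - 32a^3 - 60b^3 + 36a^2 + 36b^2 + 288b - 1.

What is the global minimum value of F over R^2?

F(a,b) separates as P(a) + Q(b) − 1, so its minimum is min P + min Q − 1.
P'(a) = 24a(a - 3)(a - 1) vanishes at a ∈ {0, 1, 3}; Q'(b) = 36(b - 4)(b - 2)(b + 1) vanishes at b ∈ {-1, 2, 4}.
Local minima of P (where P''>0): P(0)=0, P(3)=-54. Local minima of Q: Q(-1)=-183, Q(4)=192.
So the global minimum of F is P(3) + Q(-1) − 1 = -54 − 183 − 1 = -238, attained at (3, -1).

-238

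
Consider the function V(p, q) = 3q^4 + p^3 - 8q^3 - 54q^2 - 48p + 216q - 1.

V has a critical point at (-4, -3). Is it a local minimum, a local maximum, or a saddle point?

saddle point

The mixed partial ∂²V/∂p∂q is 0, so the Hessian at any point is diag(V_pp, V_qq) = diag(6p, 12(3q^2 - 4q - 9)).
At (-4, -3): H = diag(-24, 360).
The eigenvalues have opposite signs, so H is indefinite: a saddle point.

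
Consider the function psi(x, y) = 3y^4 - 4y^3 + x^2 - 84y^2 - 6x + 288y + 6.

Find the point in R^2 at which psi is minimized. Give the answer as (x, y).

psi(x,y) separates as P(x) + Q(y) + 6, so its minimum is min P + min Q + 6.
P'(x) = 2x - 6 vanishes at x ∈ {3}; Q'(y) = 12(y - 3)(y - 2)(y + 4) vanishes at y ∈ {-4, 2, 3}.
Local minima of P (where P''>0): P(3)=-9. Local minima of Q: Q(-4)=-1472, Q(3)=243.
So the global minimum of psi is P(3) + Q(-4) + 6 = -9 − 1472 + 6 = -1475, attained at (3, -4).

(3, -4)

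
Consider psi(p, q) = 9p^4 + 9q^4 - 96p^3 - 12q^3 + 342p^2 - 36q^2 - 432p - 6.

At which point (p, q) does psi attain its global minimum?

(1, 2)

psi(p,q) separates as A(p) + B(q) − 6, so its minimum is min A + min B − 6.
A'(p) = 36(p - 4)(p - 3)(p - 1) vanishes at p ∈ {1, 3, 4}; B'(q) = 36q(q - 2)(q + 1) vanishes at q ∈ {-1, 0, 2}.
Local minima of A (where A''>0): A(1)=-177, A(4)=-96. Local minima of B: B(-1)=-15, B(2)=-96.
So the global minimum of psi is A(1) + B(2) − 6 = -177 − 96 − 6 = -279, attained at (1, 2).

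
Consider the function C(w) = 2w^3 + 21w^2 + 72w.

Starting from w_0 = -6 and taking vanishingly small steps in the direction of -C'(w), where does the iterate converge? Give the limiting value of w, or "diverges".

diverges

C'(w) = 6(w + 3)(w + 4), so C'(-6) = 36.
Gradient descent moves in the -C' direction, i.e. w is decreasing.
There is no critical point below w=-6, and C' keeps the same sign, so the iterate runs off to −∞.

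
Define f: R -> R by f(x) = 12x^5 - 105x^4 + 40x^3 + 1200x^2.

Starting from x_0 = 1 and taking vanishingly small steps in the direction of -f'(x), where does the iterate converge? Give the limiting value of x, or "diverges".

f'(x) = 60x(x - 5)(x - 4)(x + 2), so f'(1) = 2160.
Gradient descent moves in the -f' direction, i.e. x is decreasing.
The nearest critical point in that direction is x = 0, where f'' = 2400 > 0 (a local minimum). The iterate converges there.

0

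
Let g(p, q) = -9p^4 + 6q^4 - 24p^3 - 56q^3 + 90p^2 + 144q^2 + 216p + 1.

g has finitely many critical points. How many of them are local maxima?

g separates as a function of p plus a function of q, so ∇g=0 decouples.
∂g/∂p = -36(p - 2)(p + 1)(p + 3) = 0 at p ∈ {-3, -1, 2}; ∂g/∂q = 24q(q - 4)(q - 3) = 0 at q ∈ {0, 3, 4}.
The Hessian is diagonal: diag(g_pp, g_qq). Second derivatives: g_pp(-3)=-360, g_pp(-1)=216, g_pp(2)=-540; g_qq(0)=288, g_qq(3)=-72, g_qq(4)=96.
Local maxima occur where both diagonal entries negative: (-3, 3), (2, 3). Count: 2.

2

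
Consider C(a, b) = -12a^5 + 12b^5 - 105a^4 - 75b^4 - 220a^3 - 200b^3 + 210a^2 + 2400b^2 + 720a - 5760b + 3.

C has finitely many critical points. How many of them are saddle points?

C separates as a function of a plus a function of b, so ∇C=0 decouples.
∂C/∂a = -60(a - 1)(a + 1)(a + 3)(a + 4) = 0 at a ∈ {-4, -3, -1, 1}; ∂C/∂b = 60(b - 4)(b - 3)(b - 2)(b + 4) = 0 at b ∈ {-4, 2, 3, 4}.
The Hessian is diagonal: diag(C_aa, C_bb). Second derivatives: C_aa(-4)=900, C_aa(-3)=-480, C_aa(-1)=720, C_aa(1)=-2400; C_bb(-4)=-20160, C_bb(2)=720, C_bb(3)=-420, C_bb(4)=960.
Saddle points occur where the two diagonal entries have opposite signs: (-4, -4), (-4, 3), (-3, 2), (-3, 4), (-1, -4), (-1, 3), (1, 2), (1, 4). Count: 8.

8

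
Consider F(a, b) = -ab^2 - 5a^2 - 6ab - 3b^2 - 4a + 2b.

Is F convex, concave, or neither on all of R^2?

neither

The term -ab^2 is cubic, so the Hessian is not constant.
∂²F/∂b² = -2a - 6, which takes both signs as a varies (negative for sufficiently large a). A diagonal entry of the Hessian changing sign means the Hessian is neither positive- nor negative-semidefinite on all of R^2.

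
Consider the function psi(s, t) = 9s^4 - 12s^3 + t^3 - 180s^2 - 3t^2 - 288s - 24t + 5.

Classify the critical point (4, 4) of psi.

local minimum

The mixed partial ∂²psi/∂s∂t is 0, so the Hessian at any point is diag(psi_ss, psi_tt) = diag(36(3s^2 - 2s - 10), 6(t - 1)).
At (4, 4): H = diag(1080, 18).
Both eigenvalues are positive, so H is positive definite: a local minimum.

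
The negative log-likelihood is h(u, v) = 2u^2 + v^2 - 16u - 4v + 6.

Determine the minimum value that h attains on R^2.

h(u,v) separates as P(u) + Q(v) + 6, so its minimum is min P + min Q + 6.
P'(u) = 4u - 16 vanishes at u ∈ {4}; Q'(v) = 2v - 4 vanishes at v ∈ {2}.
Local minima of P (where P''>0): P(4)=-32. Local minima of Q: Q(2)=-4.
So the global minimum of h is P(4) + Q(2) + 6 = -32 − 4 + 6 = -30, attained at (4, 2).

-30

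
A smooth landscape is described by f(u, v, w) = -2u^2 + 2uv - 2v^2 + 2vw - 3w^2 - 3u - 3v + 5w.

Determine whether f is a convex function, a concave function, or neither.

f is quadratic, so its Hessian is the constant matrix H = [[-4, 2, 0], [2, -4, 2], [0, 2, -6]].
Leading principal minors: -4, 12, -56.
Signs alternate −, +, − ⇒ H ≺ 0 ⇒ concave.

concave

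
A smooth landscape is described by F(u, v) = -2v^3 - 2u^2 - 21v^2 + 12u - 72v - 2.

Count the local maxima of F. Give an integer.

F separates as a function of u plus a function of v, so ∇F=0 decouples.
∂F/∂u = -4(u - 3) = 0 at u ∈ {3}; ∂F/∂v = -6(v + 3)(v + 4) = 0 at v ∈ {-4, -3}.
The Hessian is diagonal: diag(F_uu, F_vv). Second derivatives: F_uu(3)=-4; F_vv(-4)=6, F_vv(-3)=-6.
Local maxima occur where both diagonal entries negative: (3, -3). Count: 1.

1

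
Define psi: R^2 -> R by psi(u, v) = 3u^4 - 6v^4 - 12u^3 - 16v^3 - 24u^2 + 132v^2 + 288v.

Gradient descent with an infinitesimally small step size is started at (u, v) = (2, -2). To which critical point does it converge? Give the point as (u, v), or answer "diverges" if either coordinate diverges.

psi is separable, so gradient descent decouples: u follows -∂psi/∂u, v follows -∂psi/∂v.
∂psi/∂u = 12u(u - 4)(u + 1); at u=2 this is -144, so u increases.
∂psi/∂v = -24(v - 3)(v + 1)(v + 4); at v=-2 this is -240, so v increases.
u converges to its nearest critical value 4 (a local min of the u-part); v converges to -1. The iterate converges to (4, -1).

(4, -1)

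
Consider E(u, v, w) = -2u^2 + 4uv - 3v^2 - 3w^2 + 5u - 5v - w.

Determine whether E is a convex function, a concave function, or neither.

E is quadratic, so its Hessian is the constant matrix H = [[-4, 4, 0], [4, -6, 0], [0, 0, -6]].
Leading principal minors: -4, 8, -48.
Signs alternate −, +, − ⇒ H ≺ 0 ⇒ concave.

concave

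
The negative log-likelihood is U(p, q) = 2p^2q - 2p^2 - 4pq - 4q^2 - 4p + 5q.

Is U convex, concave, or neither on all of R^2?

The term 2p^2q is cubic, so the Hessian is not constant.
∂²U/∂p² = 4q - 4, which takes both signs as q varies (negative for sufficiently negative q). A diagonal entry of the Hessian changing sign means the Hessian is neither positive- nor negative-semidefinite on all of R^2.

neither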